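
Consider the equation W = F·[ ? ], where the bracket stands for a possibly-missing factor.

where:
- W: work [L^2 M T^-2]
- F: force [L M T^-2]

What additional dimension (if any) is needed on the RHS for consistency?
[L] — length (e.g. a distance d)

W has dimensions [L^2 M T^-2]; F has dimensions [L M T^-2].
The bracketed factor must supply [L^2 M T^-2] / [L M T^-2] = [L].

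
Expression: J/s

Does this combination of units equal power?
Yes

The expression J/s has dimensions [L^2 M T^-3], which is exactly power [L^2 M T^-3].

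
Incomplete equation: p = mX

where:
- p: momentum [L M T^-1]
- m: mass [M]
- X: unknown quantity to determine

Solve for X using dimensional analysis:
X = v (velocity), dimensions [L T^-1]

p has dimensions [L M T^-1]; the rest of the RHS (m) has dimensions [M].
So X must have dimensions [L T^-1] — X = v (velocity).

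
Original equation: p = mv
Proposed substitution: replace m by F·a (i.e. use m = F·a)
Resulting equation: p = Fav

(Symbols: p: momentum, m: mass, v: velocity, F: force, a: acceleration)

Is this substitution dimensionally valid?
No

[m] = [M] and [F·a] = [L^2 M T^-4]. These differ, so the substitution replaces a quantity by one of different dimensions and the result p = Fav has LHS [L M T^-1] vs RHS [L^3 M T^-5] — inconsistent.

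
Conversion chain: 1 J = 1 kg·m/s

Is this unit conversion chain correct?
The chain is incorrect (it contains an error).

Incorrect: Joule is kg·m²/s², not kg·m/s (that is momentum)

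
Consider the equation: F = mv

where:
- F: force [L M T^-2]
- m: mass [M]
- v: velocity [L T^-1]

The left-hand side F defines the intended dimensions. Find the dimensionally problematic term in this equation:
The right-hand side term mv

F has dimensions [L M T^-2], but mv has dimensions [L M T^-1], so the term mv is dimensionally wrong for F.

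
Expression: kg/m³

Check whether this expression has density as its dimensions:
Yes

The expression kg/m³ has dimensions [L^-3 M], which is exactly density [L^-3 M].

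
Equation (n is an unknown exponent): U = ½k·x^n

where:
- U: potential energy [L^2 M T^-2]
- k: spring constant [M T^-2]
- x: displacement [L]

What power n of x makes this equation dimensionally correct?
n = 2

U has dimensions [L^2 M T^-2]; x has dimensions [L].
The rest of the RHS has dimensions [M T^-2], so x^n must supply [L^2].
With n = 2: ½k·x^2 has dimensions [L^2 M T^-2], matching the LHS ✓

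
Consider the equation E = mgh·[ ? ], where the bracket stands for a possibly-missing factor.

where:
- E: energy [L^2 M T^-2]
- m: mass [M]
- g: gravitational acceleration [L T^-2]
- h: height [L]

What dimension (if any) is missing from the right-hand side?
Nothing is missing — the bracketed factor must be dimensionless.

E has dimensions [L^2 M T^-2] and mgh already has dimensions [L^2 M T^-2], so E = mgh is dimensionally complete.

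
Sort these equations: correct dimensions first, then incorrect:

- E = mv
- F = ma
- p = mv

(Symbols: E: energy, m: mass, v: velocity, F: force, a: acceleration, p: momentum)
Dimensionally correct: F = ma, p = mv
Dimensionally incorrect: E = mv
Ordered (correct first, then incorrect): F = ma, p = mv, E = mv

- E = mv: LHS [L^2 M T^-2], RHS [L M T^-1] → incorrect ✗
- F = ma: LHS [L M T^-2], RHS [L M T^-2] → correct ✓
- p = mv: LHS [L M T^-1], RHS [L M T^-1] → correct ✓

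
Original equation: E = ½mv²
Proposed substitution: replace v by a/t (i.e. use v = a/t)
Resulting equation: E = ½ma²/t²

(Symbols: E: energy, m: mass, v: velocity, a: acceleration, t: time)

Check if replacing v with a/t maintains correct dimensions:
No

[v] = [L T^-1] and [a/t] = [L T^-3]. These differ, so the substitution replaces a quantity by one of different dimensions and the result E = ½ma²/t² has LHS [L^2 M T^-2] vs RHS [L^2 M T^-6] — inconsistent.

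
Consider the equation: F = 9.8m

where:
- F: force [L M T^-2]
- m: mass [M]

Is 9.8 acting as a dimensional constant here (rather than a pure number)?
Yes

F has dimensions [L M T^-2], while m alone has dimensions [M]. For the equation to balance, the factor 9.8 must carry dimensions [L T^-2] — it is a dimensional constant (a numerical value of a physical quantity with its units suppressed), not a pure number.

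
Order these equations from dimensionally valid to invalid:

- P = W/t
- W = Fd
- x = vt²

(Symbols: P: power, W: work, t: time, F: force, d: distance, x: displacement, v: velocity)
Dimensionally correct: P = W/t, W = Fd
Dimensionally incorrect: x = vt²
Ordered (correct first, then incorrect): P = W/t, W = Fd, x = vt²

- P = W/t: LHS [L^2 M T^-3], RHS [L^2 M T^-3] → correct ✓
- W = Fd: LHS [L^2 M T^-2], RHS [L^2 M T^-2] → correct ✓
- x = vt²: LHS [L], RHS [L T] → incorrect ✗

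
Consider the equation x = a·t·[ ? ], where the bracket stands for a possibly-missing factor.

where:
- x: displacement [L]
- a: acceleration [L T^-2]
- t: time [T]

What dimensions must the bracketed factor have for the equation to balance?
[T] — time (e.g. t)

x has dimensions [L]; a·t has dimensions [L T^-1].
The bracketed factor must supply [L] / [L T^-1] = [T].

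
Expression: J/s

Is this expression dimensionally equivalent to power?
Yes

The expression J/s has dimensions [L^2 M T^-3], which is exactly power [L^2 M T^-3].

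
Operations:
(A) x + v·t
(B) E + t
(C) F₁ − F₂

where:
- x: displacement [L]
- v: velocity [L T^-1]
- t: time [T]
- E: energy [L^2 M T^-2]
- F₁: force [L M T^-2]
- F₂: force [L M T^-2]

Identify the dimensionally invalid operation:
(B) E + t

(A) x + v·t: x [L] and v·t [L] — same dimensions ✓
(B) E + t: E [L^2 M T^-2] and t [T] — different dimensions cannot be added/subtracted ✗
(C) F₁ − F₂: F₁ [L M T^-2] and F₂ [L M T^-2] — same dimensions ✓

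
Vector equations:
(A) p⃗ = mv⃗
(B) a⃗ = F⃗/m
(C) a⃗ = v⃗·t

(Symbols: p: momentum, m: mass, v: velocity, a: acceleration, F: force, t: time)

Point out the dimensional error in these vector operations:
(C) a⃗ = v⃗·t

(A) p⃗ = mv⃗: LHS [L M T^-1], RHS [L M T^-1] ✓ — mass (scalar) times velocity (vector)
(B) a⃗ = F⃗/m: LHS [L T^-2], RHS [L T^-2] ✓ — force (vector) divided by mass (scalar)
(C) a⃗ = v⃗·t: LHS [L T^-2], RHS [L] ✗ — acceleration is velocity per time; should be v⃗/t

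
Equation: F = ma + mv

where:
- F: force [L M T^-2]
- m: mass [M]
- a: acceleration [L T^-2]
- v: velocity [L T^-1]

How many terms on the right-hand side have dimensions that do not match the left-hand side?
1

LHS F: [L M T^-2]
- ma: [L M T^-2] ✓
- mv: [L M T^-1] ✗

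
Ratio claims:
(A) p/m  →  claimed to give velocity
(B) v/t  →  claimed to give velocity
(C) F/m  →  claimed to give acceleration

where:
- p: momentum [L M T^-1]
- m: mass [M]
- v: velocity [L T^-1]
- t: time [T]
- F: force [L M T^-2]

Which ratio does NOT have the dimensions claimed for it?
(B) v/t does not give velocity

(A) p/m: [L T^-1] = velocity [L T^-1] ✓
(B) v/t: [L T^-2] ≠ velocity [L T^-1] ✗
(C) F/m: [L T^-2] = acceleration [L T^-2] ✓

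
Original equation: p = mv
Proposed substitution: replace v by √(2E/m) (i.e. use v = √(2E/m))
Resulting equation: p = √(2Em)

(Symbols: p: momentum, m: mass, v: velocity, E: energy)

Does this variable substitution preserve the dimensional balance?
Yes

[v] = [L T^-1] and [√(2E/m)] = [L T^-1]. These match, so the substitution replaces a quantity by one of the same dimensions and the result p = √(2Em) has LHS [L M T^-1] vs RHS [L M T^-1] — still consistent.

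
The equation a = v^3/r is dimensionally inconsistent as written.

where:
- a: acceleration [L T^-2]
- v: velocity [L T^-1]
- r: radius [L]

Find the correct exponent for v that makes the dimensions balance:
The exponent of v should be 2: a = v^2/r

The LHS a has dimensions [L T^-2]; v has dimensions [L T^-1].
As written, the RHS v^3/r (exponent 3 on v) has dimensions [L^2 T^-3], which does not match.
With exponent 2, the RHS v^2/r has dimensions [L T^-2], matching the LHS.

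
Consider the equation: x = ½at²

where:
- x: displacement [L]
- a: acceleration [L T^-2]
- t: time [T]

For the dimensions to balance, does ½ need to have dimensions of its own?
No

x has dimensions [L] and at² already has dimensions [L], so the equation balances without ½ contributing any dimensions. ½ is a pure (dimensionless) number; changing or removing it would not affect dimensional consistency.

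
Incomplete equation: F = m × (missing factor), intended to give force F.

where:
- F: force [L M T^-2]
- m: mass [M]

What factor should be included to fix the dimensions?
a (acceleration), dimensions [L T^-2]

F has dimensions [L M T^-2] and m has dimensions [M].
The missing factor must have dimensions [L M T^-2] / [M] = [L T^-2], i.e. acceleration (a).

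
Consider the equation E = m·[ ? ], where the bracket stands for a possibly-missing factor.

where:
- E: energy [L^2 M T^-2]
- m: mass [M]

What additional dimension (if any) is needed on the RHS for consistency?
[L^2 T^-2] — velocity squared (e.g. v²)

E has dimensions [L^2 M T^-2]; m has dimensions [M].
The bracketed factor must supply [L^2 M T^-2] / [M] = [L^2 T^-2].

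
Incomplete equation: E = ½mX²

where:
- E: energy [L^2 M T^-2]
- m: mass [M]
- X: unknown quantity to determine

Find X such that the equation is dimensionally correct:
X = v (velocity), dimensions [L T^-1]

E has dimensions [L^2 M T^-2]; the rest of the RHS (½m) has dimensions [M].
So X² must have dimensions [L^2 T^-2], i.e. X has dimensions [L T^-1] — X = v (velocity).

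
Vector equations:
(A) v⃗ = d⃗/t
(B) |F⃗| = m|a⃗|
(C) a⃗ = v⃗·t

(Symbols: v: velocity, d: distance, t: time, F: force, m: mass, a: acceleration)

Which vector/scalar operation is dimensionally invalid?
(C) a⃗ = v⃗·t

(A) v⃗ = d⃗/t: LHS [L T^-1], RHS [L T^-1] ✓ — displacement (vector) divided by time (scalar)
(B) |F⃗| = m|a⃗|: LHS [L M T^-2], RHS [L M T^-2] ✓ — magnitudes of vectors are scalars
(C) a⃗ = v⃗·t: LHS [L T^-2], RHS [L] ✗ — acceleration is velocity per time; should be v⃗/t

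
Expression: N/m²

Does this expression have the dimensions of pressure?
Yes

The expression N/m² has dimensions [L^-1 M T^-2], which is exactly pressure [L^-1 M T^-2].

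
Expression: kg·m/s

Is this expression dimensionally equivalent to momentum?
Yes

The expression kg·m/s has dimensions [L M T^-1], which is exactly momentum [L M T^-1].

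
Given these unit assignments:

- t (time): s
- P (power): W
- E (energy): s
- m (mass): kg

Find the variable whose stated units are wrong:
E

The variable E (energy) should have units J, not s.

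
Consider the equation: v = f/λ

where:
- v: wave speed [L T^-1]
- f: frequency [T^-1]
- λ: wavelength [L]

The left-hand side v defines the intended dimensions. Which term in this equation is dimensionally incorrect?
The right-hand side term f/λ

v has dimensions [L T^-1], but f/λ has dimensions [L^-1 T^-1], so the term f/λ is dimensionally wrong for v.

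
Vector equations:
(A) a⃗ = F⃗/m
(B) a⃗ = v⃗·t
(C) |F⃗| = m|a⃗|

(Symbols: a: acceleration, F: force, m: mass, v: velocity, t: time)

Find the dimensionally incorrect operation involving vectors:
(B) a⃗ = v⃗·t

(A) a⃗ = F⃗/m: LHS [L T^-2], RHS [L T^-2] ✓ — force (vector) divided by mass (scalar)
(B) a⃗ = v⃗·t: LHS [L T^-2], RHS [L] ✗ — acceleration is velocity per time; should be v⃗/t
(C) |F⃗| = m|a⃗|: LHS [L M T^-2], RHS [L M T^-2] ✓ — magnitudes of vectors are scalars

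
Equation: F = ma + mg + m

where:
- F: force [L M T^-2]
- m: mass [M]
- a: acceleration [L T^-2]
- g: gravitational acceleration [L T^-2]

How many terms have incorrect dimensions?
1

LHS F: [L M T^-2]
- ma: [L M T^-2] ✓
- mg: [L M T^-2] ✓
- m: [M] ✗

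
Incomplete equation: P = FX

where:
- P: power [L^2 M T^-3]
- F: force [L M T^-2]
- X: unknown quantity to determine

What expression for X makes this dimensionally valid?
X = v (velocity), dimensions [L T^-1]

P has dimensions [L^2 M T^-3]; the rest of the RHS (F) has dimensions [L M T^-2].
So X must have dimensions [L T^-1] — X = v (velocity).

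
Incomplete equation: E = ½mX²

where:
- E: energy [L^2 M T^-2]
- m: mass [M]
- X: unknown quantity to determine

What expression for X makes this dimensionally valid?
X = v (velocity), dimensions [L T^-1]

E has dimensions [L^2 M T^-2]; the rest of the RHS (½m) has dimensions [M].
So X² must have dimensions [L^2 T^-2], i.e. X has dimensions [L T^-1] — X = v (velocity).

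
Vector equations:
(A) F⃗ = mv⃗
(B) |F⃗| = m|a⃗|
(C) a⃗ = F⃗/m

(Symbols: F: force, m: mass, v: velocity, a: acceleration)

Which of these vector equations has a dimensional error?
(A) F⃗ = mv⃗

(A) F⃗ = mv⃗: LHS [L M T^-2], RHS [L M T^-1] ✗ — mass times velocity is momentum, not force; should be ma⃗
(B) |F⃗| = m|a⃗|: LHS [L M T^-2], RHS [L M T^-2] ✓ — magnitudes of vectors are scalars
(C) a⃗ = F⃗/m: LHS [L T^-2], RHS [L T^-2] ✓ — force (vector) divided by mass (scalar)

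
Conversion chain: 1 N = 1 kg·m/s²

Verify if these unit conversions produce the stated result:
The chain is correct (no errors).

Correct: Newton is defined as kg·m/s²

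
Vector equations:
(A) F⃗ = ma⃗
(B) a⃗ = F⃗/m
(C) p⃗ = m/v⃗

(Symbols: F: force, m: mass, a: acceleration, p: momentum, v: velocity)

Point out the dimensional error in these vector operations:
(C) p⃗ = m/v⃗

(A) F⃗ = ma⃗: LHS [L M T^-2], RHS [L M T^-2] ✓ — Force and acceleration are vectors, mass is a scalar
(B) a⃗ = F⃗/m: LHS [L T^-2], RHS [L T^-2] ✓ — force (vector) divided by mass (scalar)
(C) p⃗ = m/v⃗: LHS [L M T^-1], RHS [L^-1 M T] ✗ — momentum is mass times velocity; should be mv⃗ (and division by a vector is undefined)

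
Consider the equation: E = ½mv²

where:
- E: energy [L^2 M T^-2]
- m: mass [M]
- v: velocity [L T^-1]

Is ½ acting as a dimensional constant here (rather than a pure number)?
No

E has dimensions [L^2 M T^-2] and mv² already has dimensions [L^2 M T^-2], so the equation balances without ½ contributing any dimensions. ½ is a pure (dimensionless) number; changing or removing it would not affect dimensional consistency.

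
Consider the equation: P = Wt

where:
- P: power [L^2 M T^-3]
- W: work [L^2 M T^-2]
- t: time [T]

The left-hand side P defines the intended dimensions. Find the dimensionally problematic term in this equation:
The right-hand side term Wt

P has dimensions [L^2 M T^-3], but Wt has dimensions [L^2 M T^-1], so the term Wt is dimensionally wrong for P.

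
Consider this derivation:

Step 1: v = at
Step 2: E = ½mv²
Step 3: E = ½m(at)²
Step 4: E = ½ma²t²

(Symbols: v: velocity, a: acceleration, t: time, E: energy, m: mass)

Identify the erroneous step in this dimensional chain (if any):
No step introduces an error — all steps are dimensionally consistent.

Step 1: v = at → LHS [L T^-1], RHS [L T^-1] ✓
Step 2: E = ½mv² → LHS [L^2 M T^-2], RHS [L^2 M T^-2] ✓
Step 3: E = ½m(at)² → LHS [L^2 M T^-2], RHS [L^2 M T^-2] ✓
Step 4: E = ½ma²t² → LHS [L^2 M T^-2], RHS [L^2 M T^-2] ✓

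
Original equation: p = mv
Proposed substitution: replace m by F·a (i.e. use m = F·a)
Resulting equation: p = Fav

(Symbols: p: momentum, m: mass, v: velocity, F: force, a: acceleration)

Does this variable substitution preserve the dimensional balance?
No

[m] = [M] and [F·a] = [L^2 M T^-4]. These differ, so the substitution replaces a quantity by one of different dimensions and the result p = Fav has LHS [L M T^-1] vs RHS [L^3 M T^-5] — inconsistent.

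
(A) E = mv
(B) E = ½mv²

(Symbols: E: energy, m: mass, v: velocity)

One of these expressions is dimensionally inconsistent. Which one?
(A)

(A) E = mv: LHS [L^2 M T^-2], RHS [L M T^-1] ✗
(B) E = ½mv²: LHS [L^2 M T^-2], RHS [L^2 M T^-2] ✓

Expression (A) E = mv is dimensionally incorrect.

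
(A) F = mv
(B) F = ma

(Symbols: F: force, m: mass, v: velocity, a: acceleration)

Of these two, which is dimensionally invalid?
(A)

(A) F = mv: LHS [L M T^-2], RHS [L M T^-1] ✗
(B) F = ma: LHS [L M T^-2], RHS [L M T^-2] ✓

Expression (A) F = mv is dimensionally incorrect.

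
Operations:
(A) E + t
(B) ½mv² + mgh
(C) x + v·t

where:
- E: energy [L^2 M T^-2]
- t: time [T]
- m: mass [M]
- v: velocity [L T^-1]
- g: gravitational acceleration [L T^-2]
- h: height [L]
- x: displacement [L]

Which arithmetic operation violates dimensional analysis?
(A) E + t

(A) E + t: E [L^2 M T^-2] and t [T] — different dimensions cannot be added/subtracted ✗
(B) ½mv² + mgh: ½mv² [L^2 M T^-2] and mgh [L^2 M T^-2] — same dimensions ✓
(C) x + v·t: x [L] and v·t [L] — same dimensions ✓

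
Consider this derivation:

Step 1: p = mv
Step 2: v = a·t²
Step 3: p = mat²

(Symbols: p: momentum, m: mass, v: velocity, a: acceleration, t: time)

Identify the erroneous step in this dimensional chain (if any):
Step 2

Step 1: p = mv → LHS [L M T^-1], RHS [L M T^-1] ✓
Step 2: v = a·t² → LHS [L T^-1], RHS [L] ✗

The first dimensional inconsistency appears in step 2: v = a·t²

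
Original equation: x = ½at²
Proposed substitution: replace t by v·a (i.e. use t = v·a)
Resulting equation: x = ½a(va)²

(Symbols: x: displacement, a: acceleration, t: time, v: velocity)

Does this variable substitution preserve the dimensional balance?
No

[t] = [T] and [v·a] = [L^2 T^-3]. These differ, so the substitution replaces a quantity by one of different dimensions and the result x = ½a(va)² has LHS [L] vs RHS [L^5 T^-8] — inconsistent.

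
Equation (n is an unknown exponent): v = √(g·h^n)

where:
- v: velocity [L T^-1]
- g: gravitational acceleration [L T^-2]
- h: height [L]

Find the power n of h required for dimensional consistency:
n = 1

v has dimensions [L T^-1]; h has dimensions [L].
With n = 1: √(g·h^1) has dimensions [L T^-1], matching the LHS ✓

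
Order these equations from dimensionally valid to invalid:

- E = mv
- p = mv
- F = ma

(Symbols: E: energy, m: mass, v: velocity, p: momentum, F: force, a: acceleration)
Dimensionally correct: p = mv, F = ma
Dimensionally incorrect: E = mv
Ordered (correct first, then incorrect): p = mv, F = ma, E = mv

- E = mv: LHS [L^2 M T^-2], RHS [L M T^-1] → incorrect ✗
- p = mv: LHS [L M T^-1], RHS [L M T^-1] → correct ✓
- F = ma: LHS [L M T^-2], RHS [L M T^-2] → correct ✓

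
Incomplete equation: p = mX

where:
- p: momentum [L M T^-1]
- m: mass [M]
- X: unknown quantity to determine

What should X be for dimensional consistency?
X = v (velocity), dimensions [L T^-1]

p has dimensions [L M T^-1]; the rest of the RHS (m) has dimensions [M].
So X must have dimensions [L T^-1] — X = v (velocity).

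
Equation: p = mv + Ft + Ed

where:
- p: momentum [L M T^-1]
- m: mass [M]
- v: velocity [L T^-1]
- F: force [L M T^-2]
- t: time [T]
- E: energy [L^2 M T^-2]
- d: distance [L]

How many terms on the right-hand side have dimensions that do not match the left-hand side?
1

LHS p: [L M T^-1]
- mv: [L M T^-1] ✓
- Ft: [L M T^-1] ✓
- Ed: [L^3 M T^-2] ✗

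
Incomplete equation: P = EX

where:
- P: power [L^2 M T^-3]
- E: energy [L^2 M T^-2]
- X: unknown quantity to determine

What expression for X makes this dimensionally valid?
X = f (inverse time / frequency (1/t)), dimensions [T^-1]

P has dimensions [L^2 M T^-3]; the rest of the RHS (E) has dimensions [L^2 M T^-2].
So X must have dimensions [T^-1] — X = f (inverse time / frequency (1/t)).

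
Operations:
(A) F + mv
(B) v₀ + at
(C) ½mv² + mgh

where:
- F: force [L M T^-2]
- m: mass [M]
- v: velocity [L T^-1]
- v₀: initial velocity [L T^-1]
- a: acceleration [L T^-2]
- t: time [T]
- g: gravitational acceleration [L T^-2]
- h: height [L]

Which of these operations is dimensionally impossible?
(A) F + mv

(A) F + mv: F [L M T^-2] and mv [L M T^-1] — different dimensions cannot be added/subtracted ✗
(B) v₀ + at: v₀ [L T^-1] and at [L T^-1] — same dimensions ✓
(C) ½mv² + mgh: ½mv² [L^2 M T^-2] and mgh [L^2 M T^-2] — same dimensions ✓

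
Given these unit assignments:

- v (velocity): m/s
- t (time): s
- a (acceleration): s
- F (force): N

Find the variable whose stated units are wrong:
a

The variable a (acceleration) should have units m/s², not s.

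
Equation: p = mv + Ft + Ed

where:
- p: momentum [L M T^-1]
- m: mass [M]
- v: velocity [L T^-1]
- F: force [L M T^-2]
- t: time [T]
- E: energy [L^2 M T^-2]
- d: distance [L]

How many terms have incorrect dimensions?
1

LHS p: [L M T^-1]
- mv: [L M T^-1] ✓
- Ft: [L M T^-1] ✓
- Ed: [L^3 M T^-2] ✗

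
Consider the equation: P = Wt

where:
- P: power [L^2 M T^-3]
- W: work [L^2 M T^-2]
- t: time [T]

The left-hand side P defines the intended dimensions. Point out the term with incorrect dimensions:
The right-hand side term Wt

P has dimensions [L^2 M T^-3], but Wt has dimensions [L^2 M T^-1], so the term Wt is dimensionally wrong for P.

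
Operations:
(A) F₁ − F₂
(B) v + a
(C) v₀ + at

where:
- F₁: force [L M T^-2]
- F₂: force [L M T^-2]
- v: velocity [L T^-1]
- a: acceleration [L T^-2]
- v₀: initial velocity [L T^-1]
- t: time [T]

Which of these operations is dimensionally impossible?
(B) v + a

(A) F₁ − F₂: F₁ [L M T^-2] and F₂ [L M T^-2] — same dimensions ✓
(B) v + a: v [L T^-1] and a [L T^-2] — different dimensions cannot be added/subtracted ✗
(C) v₀ + at: v₀ [L T^-1] and at [L T^-1] — same dimensions ✓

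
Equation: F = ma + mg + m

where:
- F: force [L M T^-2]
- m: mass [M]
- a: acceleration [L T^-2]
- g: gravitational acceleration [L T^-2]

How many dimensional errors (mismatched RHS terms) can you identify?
1

LHS F: [L M T^-2]
- ma: [L M T^-2] ✓
- mg: [L M T^-2] ✓
- m: [M] ✗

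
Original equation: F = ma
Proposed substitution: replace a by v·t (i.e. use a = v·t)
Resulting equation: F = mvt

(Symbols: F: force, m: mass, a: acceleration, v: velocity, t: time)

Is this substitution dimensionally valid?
No

[a] = [L T^-2] and [v·t] = [L]. These differ, so the substitution replaces a quantity by one of different dimensions and the result F = mvt has LHS [L M T^-2] vs RHS [L M] — inconsistent.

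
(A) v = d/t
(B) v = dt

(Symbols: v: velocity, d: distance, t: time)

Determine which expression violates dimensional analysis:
(B)

(A) v = d/t: LHS [L T^-1], RHS [L T^-1] ✓
(B) v = dt: LHS [L T^-1], RHS [L T] ✗

Expression (B) v = dt is dimensionally incorrect.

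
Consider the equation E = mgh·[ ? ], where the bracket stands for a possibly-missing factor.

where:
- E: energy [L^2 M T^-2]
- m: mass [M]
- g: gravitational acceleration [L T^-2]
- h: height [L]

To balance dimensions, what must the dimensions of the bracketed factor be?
Nothing is missing — the bracketed factor must be dimensionless.

E has dimensions [L^2 M T^-2] and mgh already has dimensions [L^2 M T^-2], so E = mgh is dimensionally complete.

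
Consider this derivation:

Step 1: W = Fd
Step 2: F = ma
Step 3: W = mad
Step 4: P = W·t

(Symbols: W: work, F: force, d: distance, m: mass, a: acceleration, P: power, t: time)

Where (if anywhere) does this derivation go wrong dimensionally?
Step 4

Step 1: W = Fd → LHS [L^2 M T^-2], RHS [L^2 M T^-2] ✓
Step 2: F = ma → LHS [L M T^-2], RHS [L M T^-2] ✓
Step 3: W = mad → LHS [L^2 M T^-2], RHS [L^2 M T^-2] ✓
Step 4: P = W·t → LHS [L^2 M T^-3], RHS [L^2 M T^-1] ✗

The first dimensional inconsistency appears in step 4: P = W·t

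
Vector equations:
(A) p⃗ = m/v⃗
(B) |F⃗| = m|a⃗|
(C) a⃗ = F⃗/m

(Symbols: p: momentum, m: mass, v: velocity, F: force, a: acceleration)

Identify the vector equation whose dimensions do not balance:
(A) p⃗ = m/v⃗

(A) p⃗ = m/v⃗: LHS [L M T^-1], RHS [L^-1 M T] ✗ — momentum is mass times velocity; should be mv⃗ (and division by a vector is undefined)
(B) |F⃗| = m|a⃗|: LHS [L M T^-2], RHS [L M T^-2] ✓ — magnitudes of vectors are scalars
(C) a⃗ = F⃗/m: LHS [L T^-2], RHS [L T^-2] ✓ — force (vector) divided by mass (scalar)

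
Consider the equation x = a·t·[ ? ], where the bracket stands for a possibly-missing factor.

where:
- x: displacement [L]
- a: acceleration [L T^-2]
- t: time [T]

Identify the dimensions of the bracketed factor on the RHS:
[T] — time (e.g. t)

x has dimensions [L]; a·t has dimensions [L T^-1].
The bracketed factor must supply [L] / [L T^-1] = [T].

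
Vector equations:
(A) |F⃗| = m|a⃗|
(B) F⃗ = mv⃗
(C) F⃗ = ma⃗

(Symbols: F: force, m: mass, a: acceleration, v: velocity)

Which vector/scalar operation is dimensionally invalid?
(B) F⃗ = mv⃗

(A) |F⃗| = m|a⃗|: LHS [L M T^-2], RHS [L M T^-2] ✓ — magnitudes of vectors are scalars
(B) F⃗ = mv⃗: LHS [L M T^-2], RHS [L M T^-1] ✗ — mass times velocity is momentum, not force; should be ma⃗
(C) F⃗ = ma⃗: LHS [L M T^-2], RHS [L M T^-2] ✓ — Force and acceleration are vectors, mass is a scalar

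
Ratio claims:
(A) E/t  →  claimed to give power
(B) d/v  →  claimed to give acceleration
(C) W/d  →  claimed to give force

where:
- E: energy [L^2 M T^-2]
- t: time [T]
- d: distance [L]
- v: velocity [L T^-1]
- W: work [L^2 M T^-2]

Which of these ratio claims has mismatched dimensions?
(B) d/v does not give acceleration

(A) E/t: [L^2 M T^-3] = power [L^2 M T^-3] ✓
(B) d/v: [T] ≠ acceleration [L T^-2] ✗
(C) W/d: [L M T^-2] = force [L M T^-2] ✓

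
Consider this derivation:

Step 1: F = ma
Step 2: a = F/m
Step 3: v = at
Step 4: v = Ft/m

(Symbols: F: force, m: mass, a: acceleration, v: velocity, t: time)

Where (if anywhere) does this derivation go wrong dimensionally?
No step introduces an error — all steps are dimensionally consistent.

Step 1: F = ma → LHS [L M T^-2], RHS [L M T^-2] ✓
Step 2: a = F/m → LHS [L T^-2], RHS [L T^-2] ✓
Step 3: v = at → LHS [L T^-1], RHS [L T^-1] ✓
Step 4: v = Ft/m → LHS [L T^-1], RHS [L T^-1] ✓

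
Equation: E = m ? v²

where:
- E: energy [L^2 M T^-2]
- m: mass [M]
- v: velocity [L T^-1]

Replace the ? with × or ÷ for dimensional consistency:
multiplication (×): E = m × v²

E [L^2 M T^-2]; m [M]; v² [L^2 T^-2].
m × v² → [L^2 M T^-2] ✓
m ÷ v² → [L^-2 M T^2] ✗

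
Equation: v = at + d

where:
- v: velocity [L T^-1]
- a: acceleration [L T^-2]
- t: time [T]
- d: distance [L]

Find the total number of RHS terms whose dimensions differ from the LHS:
1

LHS v: [L T^-1]
- at: [L T^-1] ✓
- d: [L] ✗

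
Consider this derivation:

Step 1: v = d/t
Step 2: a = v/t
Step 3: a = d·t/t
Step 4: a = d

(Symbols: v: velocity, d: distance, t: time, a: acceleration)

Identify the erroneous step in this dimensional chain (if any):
Step 3

Step 1: v = d/t → LHS [L T^-1], RHS [L T^-1] ✓
Step 2: a = v/t → LHS [L T^-2], RHS [L T^-2] ✓
Step 3: a = d·t/t → LHS [L T^-2], RHS [L] ✗

The first dimensional inconsistency appears in step 3: a = d·t/t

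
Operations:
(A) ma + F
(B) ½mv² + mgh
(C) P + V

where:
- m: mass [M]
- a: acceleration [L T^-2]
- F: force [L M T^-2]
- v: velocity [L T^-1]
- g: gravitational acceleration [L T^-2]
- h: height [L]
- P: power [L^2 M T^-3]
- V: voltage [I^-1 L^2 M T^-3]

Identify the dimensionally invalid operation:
(C) P + V

(A) ma + F: ma [L M T^-2] and F [L M T^-2] — same dimensions ✓
(B) ½mv² + mgh: ½mv² [L^2 M T^-2] and mgh [L^2 M T^-2] — same dimensions ✓
(C) P + V: P [L^2 M T^-3] and V [I^-1 L^2 M T^-3] — different dimensions cannot be added/subtracted ✗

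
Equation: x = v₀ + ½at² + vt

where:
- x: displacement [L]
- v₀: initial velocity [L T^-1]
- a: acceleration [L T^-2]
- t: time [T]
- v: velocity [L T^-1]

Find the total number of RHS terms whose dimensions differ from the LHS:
1

LHS x: [L]
- v₀: [L T^-1] ✗
- ½at²: [L] ✓
- vt: [L] ✓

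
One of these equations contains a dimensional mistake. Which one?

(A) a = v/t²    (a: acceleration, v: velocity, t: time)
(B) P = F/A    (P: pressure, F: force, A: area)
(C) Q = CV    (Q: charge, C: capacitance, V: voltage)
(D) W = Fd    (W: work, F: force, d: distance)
(A) a = v/t²

The equation (A) a = v/t² is dimensionally incorrect.

LHS (a): [L T^-2]
RHS (v/t²): [L T^-3] ✗

The dimensions do not match. The other three equations balance.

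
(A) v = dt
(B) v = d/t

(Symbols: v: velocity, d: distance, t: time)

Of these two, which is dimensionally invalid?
(A)

(A) v = dt: LHS [L T^-1], RHS [L T] ✗
(B) v = d/t: LHS [L T^-1], RHS [L T^-1] ✓

Expression (A) v = dt is dimensionally incorrect.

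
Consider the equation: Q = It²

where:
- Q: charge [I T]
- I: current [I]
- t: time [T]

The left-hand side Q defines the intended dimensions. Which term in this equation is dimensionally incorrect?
The right-hand side term It²

Q has dimensions [I T], but It² has dimensions [I T^2], so the term It² is dimensionally wrong for Q.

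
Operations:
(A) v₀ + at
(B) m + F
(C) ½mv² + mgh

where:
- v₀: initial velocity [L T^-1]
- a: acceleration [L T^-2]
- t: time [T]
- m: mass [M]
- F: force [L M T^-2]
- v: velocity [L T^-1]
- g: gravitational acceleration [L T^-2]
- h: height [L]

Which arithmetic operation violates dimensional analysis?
(B) m + F

(A) v₀ + at: v₀ [L T^-1] and at [L T^-1] — same dimensions ✓
(B) m + F: m [M] and F [L M T^-2] — different dimensions cannot be added/subtracted ✗
(C) ½mv² + mgh: ½mv² [L^2 M T^-2] and mgh [L^2 M T^-2] — same dimensions ✓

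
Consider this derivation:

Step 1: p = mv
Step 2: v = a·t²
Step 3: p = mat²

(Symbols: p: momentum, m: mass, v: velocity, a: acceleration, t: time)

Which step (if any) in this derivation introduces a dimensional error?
Step 2

Step 1: p = mv → LHS [L M T^-1], RHS [L M T^-1] ✓
Step 2: v = a·t² → LHS [L T^-1], RHS [L] ✗

The first dimensional inconsistency appears in step 2: v = a·t²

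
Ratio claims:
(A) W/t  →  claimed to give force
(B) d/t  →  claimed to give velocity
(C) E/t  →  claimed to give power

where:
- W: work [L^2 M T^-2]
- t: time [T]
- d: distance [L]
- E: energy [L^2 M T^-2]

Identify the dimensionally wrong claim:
(A) W/t does not give force

(A) W/t: [L^2 M T^-3] ≠ force [L M T^-2] ✗
(B) d/t: [L T^-1] = velocity [L T^-1] ✓
(C) E/t: [L^2 M T^-3] = power [L^2 M T^-3] ✓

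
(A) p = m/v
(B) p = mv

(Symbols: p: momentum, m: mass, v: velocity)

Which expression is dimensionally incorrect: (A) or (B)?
(A)

(A) p = m/v: LHS [L M T^-1], RHS [L^-1 M T] ✗
(B) p = mv: LHS [L M T^-1], RHS [L M T^-1] ✓

Expression (A) p = m/v is dimensionally incorrect.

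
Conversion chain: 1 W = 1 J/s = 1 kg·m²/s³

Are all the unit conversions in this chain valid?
The chain is correct (no errors).

Correct: Watt is Joule per second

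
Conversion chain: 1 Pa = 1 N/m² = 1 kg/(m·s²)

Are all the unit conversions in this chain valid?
The chain is correct (no errors).

Correct: Pascal is Newton per square meter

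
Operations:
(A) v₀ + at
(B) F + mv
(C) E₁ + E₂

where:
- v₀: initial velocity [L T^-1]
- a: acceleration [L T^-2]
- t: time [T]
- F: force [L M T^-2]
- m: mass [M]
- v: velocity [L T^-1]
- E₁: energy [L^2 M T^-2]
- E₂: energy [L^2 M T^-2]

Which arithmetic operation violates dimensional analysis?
(B) F + mv

(A) v₀ + at: v₀ [L T^-1] and at [L T^-1] — same dimensions ✓
(B) F + mv: F [L M T^-2] and mv [L M T^-1] — different dimensions cannot be added/subtracted ✗
(C) E₁ + E₂: E₁ [L^2 M T^-2] and E₂ [L^2 M T^-2] — same dimensions ✓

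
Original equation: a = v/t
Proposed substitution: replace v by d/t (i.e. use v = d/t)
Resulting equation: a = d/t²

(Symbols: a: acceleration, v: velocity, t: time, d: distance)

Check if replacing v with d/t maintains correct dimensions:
Yes

[v] = [L T^-1] and [d/t] = [L T^-1]. These match, so the substitution replaces a quantity by one of the same dimensions and the result a = d/t² has LHS [L T^-2] vs RHS [L T^-2] — still consistent.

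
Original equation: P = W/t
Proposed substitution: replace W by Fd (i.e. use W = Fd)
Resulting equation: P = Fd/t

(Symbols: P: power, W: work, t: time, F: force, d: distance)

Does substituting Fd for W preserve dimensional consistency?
Yes

[W] = [L^2 M T^-2] and [Fd] = [L^2 M T^-2]. These match, so the substitution replaces a quantity by one of the same dimensions and the result P = Fd/t has LHS [L^2 M T^-3] vs RHS [L^2 M T^-3] — still consistent.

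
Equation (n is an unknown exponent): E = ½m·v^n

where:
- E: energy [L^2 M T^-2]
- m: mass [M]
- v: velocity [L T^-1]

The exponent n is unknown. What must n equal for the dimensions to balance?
n = 2

E has dimensions [L^2 M T^-2]; v has dimensions [L T^-1].
The rest of the RHS has dimensions [M], so v^n must supply [L^2 T^-2].
With n = 2: ½m·v^2 has dimensions [L^2 M T^-2], matching the LHS ✓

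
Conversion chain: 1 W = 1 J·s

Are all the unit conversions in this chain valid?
The chain is incorrect (it contains an error).

Incorrect: Watt is J/s, not J·s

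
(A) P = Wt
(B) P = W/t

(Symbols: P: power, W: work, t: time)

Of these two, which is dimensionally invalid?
(A)

(A) P = Wt: LHS [L^2 M T^-3], RHS [L^2 M T^-1] ✗
(B) P = W/t: LHS [L^2 M T^-3], RHS [L^2 M T^-3] ✓

Expression (A) P = Wt is dimensionally incorrect.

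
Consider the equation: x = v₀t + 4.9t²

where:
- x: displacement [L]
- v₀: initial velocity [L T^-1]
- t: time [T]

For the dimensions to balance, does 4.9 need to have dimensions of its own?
Yes

x has dimensions [L], while t² alone has dimensions [T^2]. For the equation to balance, the factor 4.9 must carry dimensions [L T^-2] — it is a dimensional constant (a numerical value of a physical quantity with its units suppressed), not a pure number.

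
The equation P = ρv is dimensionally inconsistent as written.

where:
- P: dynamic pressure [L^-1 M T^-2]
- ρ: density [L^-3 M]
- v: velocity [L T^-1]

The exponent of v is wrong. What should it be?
The exponent of v should be 2: P = ρv^2

The LHS P has dimensions [L^-1 M T^-2]; v has dimensions [L T^-1].
As written, the RHS ρv (exponent 1 on v) has dimensions [L^-2 M T^-1], which does not match.
With exponent 2, the RHS ρv^2 has dimensions [L^-1 M T^-2], matching the LHS.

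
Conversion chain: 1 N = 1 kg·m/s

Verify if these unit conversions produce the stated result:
The chain is incorrect (it contains an error).

Incorrect: Newton is kg·m/s², not kg·m/s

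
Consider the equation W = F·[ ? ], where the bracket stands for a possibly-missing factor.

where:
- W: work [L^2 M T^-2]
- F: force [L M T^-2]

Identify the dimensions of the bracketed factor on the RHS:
[L] — length (e.g. a distance d)

W has dimensions [L^2 M T^-2]; F has dimensions [L M T^-2].
The bracketed factor must supply [L^2 M T^-2] / [L M T^-2] = [L].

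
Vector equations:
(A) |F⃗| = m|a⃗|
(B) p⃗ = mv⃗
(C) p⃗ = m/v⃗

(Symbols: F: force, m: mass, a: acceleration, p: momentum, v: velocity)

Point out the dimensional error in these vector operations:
(C) p⃗ = m/v⃗

(A) |F⃗| = m|a⃗|: LHS [L M T^-2], RHS [L M T^-2] ✓ — magnitudes of vectors are scalars
(B) p⃗ = mv⃗: LHS [L M T^-1], RHS [L M T^-1] ✓ — mass (scalar) times velocity (vector)
(C) p⃗ = m/v⃗: LHS [L M T^-1], RHS [L^-1 M T] ✗ — momentum is mass times velocity; should be mv⃗ (and division by a vector is undefined)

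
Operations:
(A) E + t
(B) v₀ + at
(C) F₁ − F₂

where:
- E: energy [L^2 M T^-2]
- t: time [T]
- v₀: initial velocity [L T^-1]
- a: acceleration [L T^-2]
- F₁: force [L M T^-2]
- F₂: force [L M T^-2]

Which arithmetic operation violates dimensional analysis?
(A) E + t

(A) E + t: E [L^2 M T^-2] and t [T] — different dimensions cannot be added/subtracted ✗
(B) v₀ + at: v₀ [L T^-1] and at [L T^-1] — same dimensions ✓
(C) F₁ − F₂: F₁ [L M T^-2] and F₂ [L M T^-2] — same dimensions ✓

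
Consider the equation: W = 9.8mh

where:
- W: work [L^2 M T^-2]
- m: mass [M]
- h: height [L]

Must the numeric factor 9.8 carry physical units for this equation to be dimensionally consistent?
Yes

W has dimensions [L^2 M T^-2], while mh alone has dimensions [L M]. For the equation to balance, the factor 9.8 must carry dimensions [L T^-2] — it is a dimensional constant (a numerical value of a physical quantity with its units suppressed), not a pure number.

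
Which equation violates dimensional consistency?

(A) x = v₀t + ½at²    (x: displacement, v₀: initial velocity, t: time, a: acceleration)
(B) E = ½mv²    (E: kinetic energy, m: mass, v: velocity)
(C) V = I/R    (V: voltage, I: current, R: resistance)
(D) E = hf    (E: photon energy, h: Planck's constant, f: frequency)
(C) V = I/R

The equation (C) V = I/R is dimensionally incorrect.

LHS (V): [I^-1 L^2 M T^-3]
RHS (I/R): [I^3 L^-2 M^-1 T^3] ✗

The dimensions do not match. The other three equations balance.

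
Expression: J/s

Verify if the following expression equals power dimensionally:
Yes

The expression J/s has dimensions [L^2 M T^-3], which is exactly power [L^2 M T^-3].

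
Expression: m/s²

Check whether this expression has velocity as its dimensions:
No

The expression m/s² has dimensions [L T^-2], but velocity has dimensions [L T^-1].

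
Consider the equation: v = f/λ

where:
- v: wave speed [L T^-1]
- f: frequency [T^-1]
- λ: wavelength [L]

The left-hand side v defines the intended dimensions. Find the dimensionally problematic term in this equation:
The right-hand side term f/λ

v has dimensions [L T^-1], but f/λ has dimensions [L^-1 T^-1], so the term f/λ is dimensionally wrong for v.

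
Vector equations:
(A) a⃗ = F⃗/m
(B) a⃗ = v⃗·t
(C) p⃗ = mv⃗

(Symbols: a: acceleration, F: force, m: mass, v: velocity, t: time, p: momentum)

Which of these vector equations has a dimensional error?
(B) a⃗ = v⃗·t

(A) a⃗ = F⃗/m: LHS [L T^-2], RHS [L T^-2] ✓ — force (vector) divided by mass (scalar)
(B) a⃗ = v⃗·t: LHS [L T^-2], RHS [L] ✗ — acceleration is velocity per time; should be v⃗/t
(C) p⃗ = mv⃗: LHS [L M T^-1], RHS [L M T^-1] ✓ — mass (scalar) times velocity (vector)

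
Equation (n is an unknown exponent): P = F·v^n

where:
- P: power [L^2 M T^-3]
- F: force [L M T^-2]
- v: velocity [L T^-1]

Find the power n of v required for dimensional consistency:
n = 1

P has dimensions [L^2 M T^-3]; v has dimensions [L T^-1].
The rest of the RHS has dimensions [L M T^-2], so v^n must supply [L T^-1].
With n = 1: F·v^1 has dimensions [L^2 M T^-3], matching the LHS ✓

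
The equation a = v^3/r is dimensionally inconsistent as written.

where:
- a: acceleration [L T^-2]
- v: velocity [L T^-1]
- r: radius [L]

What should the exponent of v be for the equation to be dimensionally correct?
The exponent of v should be 2: a = v^2/r

The LHS a has dimensions [L T^-2]; v has dimensions [L T^-1].
As written, the RHS v^3/r (exponent 3 on v) has dimensions [L^2 T^-3], which does not match.
With exponent 2, the RHS v^2/r has dimensions [L T^-2], matching the LHS.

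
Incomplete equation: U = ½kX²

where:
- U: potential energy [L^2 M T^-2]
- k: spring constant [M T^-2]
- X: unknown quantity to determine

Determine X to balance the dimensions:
X = x (displacement), dimensions [L]

U has dimensions [L^2 M T^-2]; the rest of the RHS (½k) has dimensions [M T^-2].
So X² must have dimensions [L^2], i.e. X has dimensions [L] — X = x (displacement).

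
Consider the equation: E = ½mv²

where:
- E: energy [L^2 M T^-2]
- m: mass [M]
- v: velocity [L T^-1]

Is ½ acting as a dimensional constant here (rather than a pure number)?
No

E has dimensions [L^2 M T^-2] and mv² already has dimensions [L^2 M T^-2], so the equation balances without ½ contributing any dimensions. ½ is a pure (dimensionless) number; changing or removing it would not affect dimensional consistency.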